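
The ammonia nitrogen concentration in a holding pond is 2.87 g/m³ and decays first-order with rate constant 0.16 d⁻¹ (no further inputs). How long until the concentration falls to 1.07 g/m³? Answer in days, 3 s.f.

t = ln(C₀/C)/k = ln(2.87/1.07)/0.16 = 0.9867/0.16 = 6.167 d.

6.17 d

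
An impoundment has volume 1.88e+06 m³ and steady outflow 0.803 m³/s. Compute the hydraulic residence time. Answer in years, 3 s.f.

0.0742 yr

Q = 0.803 m³/s × 3.156e+07 s/yr = 2.534e+07 m³/yr.
Hydraulic residence time τ = V/Q = 1.88e+06/2.534e+07 = 0.07419 yr.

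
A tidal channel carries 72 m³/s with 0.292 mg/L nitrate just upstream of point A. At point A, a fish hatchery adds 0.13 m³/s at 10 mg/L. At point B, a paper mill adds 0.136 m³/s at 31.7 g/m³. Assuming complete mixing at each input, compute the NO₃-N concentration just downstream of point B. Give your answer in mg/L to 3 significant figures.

0.369 mg/L

After input A: C = (72·0.292 + 0.13·10) / 72.13 = 0.3095 mg/L.
After input B: C = (72.13·0.3095 + 0.136·31.7) / 72.27 = 0.3686 mg/L.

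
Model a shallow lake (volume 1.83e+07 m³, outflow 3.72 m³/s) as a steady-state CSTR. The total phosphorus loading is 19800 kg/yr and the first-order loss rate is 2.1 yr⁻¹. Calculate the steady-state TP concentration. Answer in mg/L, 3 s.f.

Outflow Q = 3.72 m³/s × 3.156e+07 s/yr = 1.174e+08 m³/yr.
Steady-state CSTR mass balance: W = Q·C + k·V·C, so C = W/(Q + kV).
Q + kV = 1.174e+08 + 2.1·1.83e+07 = 1.558e+08 m³/yr.
C = 19800/1.558e+08 = 0.0001271 kg/m³ = 0.1271 mg/L.

0.127 mg/L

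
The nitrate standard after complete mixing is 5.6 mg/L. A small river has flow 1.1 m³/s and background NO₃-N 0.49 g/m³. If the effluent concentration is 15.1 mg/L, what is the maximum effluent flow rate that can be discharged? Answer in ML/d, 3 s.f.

Mass balance at complete mixing: C_std·(Q_w + Q_r) = Q_w·C_e + Q_r·C_b.
Rearranging, Q_w = Q_r·(C_std − C_b)/(C_e − C_std) = 1.1·(5.6 − 0.49) / (15.1 − 5.6) = 0.5917 m³/s.
= 51.12 ML/d.

51.1 ML/d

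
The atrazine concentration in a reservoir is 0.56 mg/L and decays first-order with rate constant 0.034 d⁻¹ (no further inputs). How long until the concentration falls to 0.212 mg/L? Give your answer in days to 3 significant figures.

t = ln(C₀/C)/k = ln(0.56/0.212)/0.034 = 0.9714/0.034 = 28.57 d.

28.6 d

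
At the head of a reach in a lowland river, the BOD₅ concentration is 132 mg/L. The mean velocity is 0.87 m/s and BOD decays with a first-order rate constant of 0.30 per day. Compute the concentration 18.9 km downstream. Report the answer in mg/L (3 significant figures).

Travel time t = 18.9 km / 0.87 m/s = 1.89e+04/0.87 = 2.172e+04 s = 0.2514 d.
First-order decay: C = 132·exp(−0.30·0.2514) = 132·0.9273 = 122.4 mg/L.

122 mg/L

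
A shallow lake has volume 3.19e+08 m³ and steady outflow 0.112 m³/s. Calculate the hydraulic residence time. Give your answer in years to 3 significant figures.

90.3 yr

Q = 0.112 m³/s × 3.156e+07 s/yr = 3.534e+06 m³/yr.
Hydraulic residence time τ = V/Q = 3.19e+08/3.534e+06 = 90.25 yr.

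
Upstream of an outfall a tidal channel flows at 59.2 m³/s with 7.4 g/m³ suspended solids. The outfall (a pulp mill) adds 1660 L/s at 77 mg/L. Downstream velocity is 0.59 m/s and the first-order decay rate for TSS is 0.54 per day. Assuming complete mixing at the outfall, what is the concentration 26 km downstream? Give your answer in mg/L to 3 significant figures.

7.06 mg/L

1660 L/s = 1.66 m³/s.
After complete mixing, C₀ = (1.66·77 + 59.2·7.4) / 60.86 = 9.298 mg/L.
Travel time t = 2.6e+04 m / 0.59 m/s = 4.407e+04 s = 0.51 d.
C = 9.298·exp(−0.54·0.51) = 9.298·0.7593 = 7.06 mg/L.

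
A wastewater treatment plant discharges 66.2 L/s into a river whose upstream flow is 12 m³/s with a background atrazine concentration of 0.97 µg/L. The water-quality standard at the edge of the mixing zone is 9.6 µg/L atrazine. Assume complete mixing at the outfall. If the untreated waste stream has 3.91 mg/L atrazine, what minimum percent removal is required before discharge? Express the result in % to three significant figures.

66.2 L/s = 0.0662 m³/s.
0.97 µg/L = 0.00097 mg/L.
9.6 µg/L = 0.0096 mg/L.
Mass balance: 0.0096·12.07 = 0.0662·Cₑ + 12·0.00097.
Cₑ = (0.1158 − 0.01164) / 0.0662 = 1.574 mg/L.
Required removal = 1 − 1.574/3.91 = 59.75 %.

59.7 %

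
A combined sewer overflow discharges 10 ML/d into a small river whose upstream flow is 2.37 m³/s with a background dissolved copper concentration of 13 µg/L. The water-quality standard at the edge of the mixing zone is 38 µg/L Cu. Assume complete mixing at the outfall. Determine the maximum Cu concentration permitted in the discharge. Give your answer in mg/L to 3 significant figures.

10 ML/d = 0.1157 m³/s.
13 µg/L = 0.013 mg/L.
38 µg/L = 0.038 mg/L.
Mass balance: 0.038·2.486 = 0.1157·Cₑ + 2.37·0.013.
Cₑ = (0.09446 − 0.03081) / 0.1157 = 0.5499 mg/L.

0.550 mg/L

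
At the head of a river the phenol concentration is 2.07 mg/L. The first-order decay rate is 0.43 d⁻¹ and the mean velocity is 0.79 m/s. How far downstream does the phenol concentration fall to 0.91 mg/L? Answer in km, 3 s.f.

From C = C₀·e^(−kt), t = ln(C₀/C)/k = ln(2.07/0.91)/0.43 = 0.8219/0.43 = 1.911 d.
Distance = v·t = 0.79 m/s × 1.651e+05 s = 1.305e+05 m = 130.5 km.

130 km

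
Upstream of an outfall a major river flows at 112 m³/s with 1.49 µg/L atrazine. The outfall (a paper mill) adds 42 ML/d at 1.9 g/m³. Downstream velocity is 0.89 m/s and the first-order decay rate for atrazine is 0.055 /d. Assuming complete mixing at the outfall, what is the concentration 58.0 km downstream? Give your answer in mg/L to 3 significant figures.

0.00930 mg/L

42 ML/d = 0.4861 m³/s.
1.49 µg/L = 0.00149 mg/L.
After complete mixing, C₀ = (0.4861·1.9 + 112·0.00149) / 112.5 = 0.009694 mg/L.
Travel time t = 5.8e+04 m / 0.89 m/s = 6.517e+04 s = 0.7543 d.
C = 0.009694·exp(−0.055·0.7543) = 0.009694·0.9594 = 0.009301 mg/L.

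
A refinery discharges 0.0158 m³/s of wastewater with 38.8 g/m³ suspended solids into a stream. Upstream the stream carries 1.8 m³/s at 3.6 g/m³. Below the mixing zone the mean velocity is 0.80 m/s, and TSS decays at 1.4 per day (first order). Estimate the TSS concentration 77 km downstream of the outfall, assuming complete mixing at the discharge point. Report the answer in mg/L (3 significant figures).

0.821 mg/L

After complete mixing, C₀ = (0.0158·38.8 + 1.8·3.6) / 1.816 = 3.906 mg/L.
Travel time t = 7.7e+04 m / 0.80 m/s = 9.625e+04 s = 1.114 d.
C = 3.906·exp(−1.4·1.114) = 3.906·0.2102 = 0.8212 mg/L.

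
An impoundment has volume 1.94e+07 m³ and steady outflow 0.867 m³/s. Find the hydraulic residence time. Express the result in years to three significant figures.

Q = 0.867 m³/s × 3.156e+07 s/yr = 2.736e+07 m³/yr.
Hydraulic residence time τ = V/Q = 1.94e+07/2.736e+07 = 0.7091 yr.

0.709 yr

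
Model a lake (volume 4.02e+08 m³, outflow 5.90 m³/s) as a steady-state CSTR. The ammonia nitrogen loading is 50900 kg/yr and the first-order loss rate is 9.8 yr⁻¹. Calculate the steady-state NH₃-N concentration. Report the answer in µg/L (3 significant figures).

Outflow Q = 5.90 m³/s × 3.156e+07 s/yr = 1.862e+08 m³/yr.
Steady-state CSTR mass balance: W = Q·C + k·V·C, so C = W/(Q + kV).
Q + kV = 1.862e+08 + 9.8·4.02e+08 = 4.126e+09 m³/yr.
C = 50900/4.126e+09 = 1.234e-05 kg/m³ = 0.01234 mg/L = 12.34 µg/L.

12.3 µg/L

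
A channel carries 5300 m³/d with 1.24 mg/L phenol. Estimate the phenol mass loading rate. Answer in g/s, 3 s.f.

5300 m³/d = 0.06134 m³/s.
Mass flux = Q·C = 0.06134 m³/s × 1.24 g/m³ = 0.07606 g/s.

0.0761 g/s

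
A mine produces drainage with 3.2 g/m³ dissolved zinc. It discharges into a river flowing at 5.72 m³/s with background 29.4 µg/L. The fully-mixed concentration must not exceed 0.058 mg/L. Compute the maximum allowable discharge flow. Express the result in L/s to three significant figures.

52.1 L/s

29.4 µg/L = 0.0294 mg/L.
Mass balance at complete mixing: C_std·(Q_w + Q_r) = Q_w·C_e + Q_r·C_b.
Rearranging, Q_w = Q_r·(C_std − C_b)/(C_e − C_std) = 5.72·(0.058 − 0.0294) / (3.2 − 0.058) = 0.05207 m³/s.
= 52.07 L/s.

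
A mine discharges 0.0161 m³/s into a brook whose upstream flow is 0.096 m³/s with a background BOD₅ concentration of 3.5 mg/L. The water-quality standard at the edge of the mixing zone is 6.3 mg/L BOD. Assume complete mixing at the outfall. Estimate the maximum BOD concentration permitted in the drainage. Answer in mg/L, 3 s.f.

23.0 mg/L

Mass balance: 6.3·0.1121 = 0.0161·Cₑ + 0.096·3.5.
Cₑ = (0.7062 − 0.336) / 0.0161 = 23 mg/L.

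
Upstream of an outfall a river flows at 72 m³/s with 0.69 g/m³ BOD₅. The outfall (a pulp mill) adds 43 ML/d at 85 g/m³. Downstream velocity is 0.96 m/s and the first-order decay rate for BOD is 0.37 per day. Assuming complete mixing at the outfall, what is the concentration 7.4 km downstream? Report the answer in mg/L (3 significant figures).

1.23 mg/L

43 ML/d = 0.4977 m³/s.
After complete mixing, C₀ = (0.4977·85 + 72·0.69) / 72.5 = 1.269 mg/L.
Travel time t = 7400 m / 0.96 m/s = 7708 s = 0.08922 d.
C = 1.269·exp(−0.37·0.08922) = 1.269·0.9675 = 1.228 mg/L.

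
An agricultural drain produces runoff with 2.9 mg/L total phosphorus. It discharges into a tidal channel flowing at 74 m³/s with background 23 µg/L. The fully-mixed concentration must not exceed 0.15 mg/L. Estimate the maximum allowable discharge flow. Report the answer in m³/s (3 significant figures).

23 µg/L = 0.023 mg/L.
Mass balance at complete mixing: C_std·(Q_w + Q_r) = Q_w·C_e + Q_r·C_b.
Rearranging, Q_w = Q_r·(C_std − C_b)/(C_e − C_std) = 74·(0.15 − 0.023) / (2.9 − 0.15) = 3.417 m³/s.

3.42 m³/s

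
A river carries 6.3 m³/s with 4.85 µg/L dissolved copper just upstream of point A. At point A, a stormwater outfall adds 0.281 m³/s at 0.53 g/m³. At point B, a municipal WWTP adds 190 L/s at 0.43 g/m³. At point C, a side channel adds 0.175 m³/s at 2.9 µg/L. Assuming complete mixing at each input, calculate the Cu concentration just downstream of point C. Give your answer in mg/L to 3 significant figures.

4.85 µg/L = 0.00485 mg/L.
After input A: C = (6.3·0.00485 + 0.281·0.53) / 6.581 = 0.02727 mg/L.
190 L/s = 0.19 m³/s.
After input B: C = (6.581·0.02727 + 0.19·0.43) / 6.771 = 0.03857 mg/L.
2.9 µg/L = 0.0029 mg/L.
After input C: C = (6.771·0.03857 + 0.175·0.0029) / 6.946 = 0.03768 mg/L.

0.0377 mg/L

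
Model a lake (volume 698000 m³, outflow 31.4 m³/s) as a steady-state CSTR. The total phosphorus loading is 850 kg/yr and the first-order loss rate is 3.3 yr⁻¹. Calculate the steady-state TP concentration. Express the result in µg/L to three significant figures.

Outflow Q = 31.4 m³/s × 3.156e+07 s/yr = 9.909e+08 m³/yr.
Steady-state CSTR mass balance: W = Q·C + k·V·C, so C = W/(Q + kV).
Q + kV = 9.909e+08 + 3.3·698000 = 9.932e+08 m³/yr.
C = 850/9.932e+08 = 8.558e-07 kg/m³ = 0.0008558 mg/L = 0.8558 µg/L.

0.856 µg/L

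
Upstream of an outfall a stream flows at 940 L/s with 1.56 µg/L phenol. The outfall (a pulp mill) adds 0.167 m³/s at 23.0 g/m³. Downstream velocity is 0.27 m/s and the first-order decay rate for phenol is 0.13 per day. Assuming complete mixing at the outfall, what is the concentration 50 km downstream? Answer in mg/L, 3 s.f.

940 L/s = 0.94 m³/s.
1.56 µg/L = 0.00156 mg/L.
After complete mixing, C₀ = (0.167·23 + 0.94·0.00156) / 1.107 = 3.471 mg/L.
Travel time t = 5e+04 m / 0.27 m/s = 1.852e+05 s = 2.143 d.
C = 3.471·exp(−0.13·2.143) = 3.471·0.7568 = 2.627 mg/L.

2.63 mg/L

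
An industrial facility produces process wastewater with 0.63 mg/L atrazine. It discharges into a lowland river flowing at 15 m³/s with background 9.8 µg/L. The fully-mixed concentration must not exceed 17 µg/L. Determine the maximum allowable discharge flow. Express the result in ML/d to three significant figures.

15.2 ML/d

9.8 µg/L = 0.0098 mg/L.
17 µg/L = 0.017 mg/L.
Mass balance at complete mixing: C_std·(Q_w + Q_r) = Q_w·C_e + Q_r·C_b.
Rearranging, Q_w = Q_r·(C_std − C_b)/(C_e − C_std) = 15·(0.017 − 0.0098) / (0.63 − 0.017) = 0.1762 m³/s.
= 15.22 ML/d.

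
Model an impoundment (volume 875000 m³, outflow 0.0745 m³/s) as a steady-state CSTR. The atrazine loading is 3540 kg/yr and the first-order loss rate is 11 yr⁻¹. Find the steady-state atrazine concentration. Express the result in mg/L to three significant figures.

Outflow Q = 0.0745 m³/s × 3.156e+07 s/yr = 2.351e+06 m³/yr.
Steady-state CSTR mass balance: W = Q·C + k·V·C, so C = W/(Q + kV).
Q + kV = 2.351e+06 + 11·875000 = 1.198e+07 m³/yr.
C = 3540/1.198e+07 = 0.0002956 kg/m³ = 0.2956 mg/L.

0.296 mg/L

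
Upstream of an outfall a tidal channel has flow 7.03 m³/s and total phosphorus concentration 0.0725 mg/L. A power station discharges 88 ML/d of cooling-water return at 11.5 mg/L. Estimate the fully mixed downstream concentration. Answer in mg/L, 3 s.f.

88 ML/d = 1.019 m³/s.
Conservation of mass across the mixing zone: C = (1.019·11.5 + 7.03·0.0725) / (1.019 + 7.03) = 12.22/8.049 = 1.519 mg/L.

1.52 mg/L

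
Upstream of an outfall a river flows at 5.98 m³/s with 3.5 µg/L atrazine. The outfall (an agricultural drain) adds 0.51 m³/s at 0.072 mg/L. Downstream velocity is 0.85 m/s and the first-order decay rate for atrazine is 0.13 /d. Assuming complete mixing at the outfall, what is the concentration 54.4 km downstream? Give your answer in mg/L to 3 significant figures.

0.00807 mg/L

3.5 µg/L = 0.0035 mg/L.
After complete mixing, C₀ = (0.51·0.072 + 5.98·0.0035) / 6.49 = 0.008883 mg/L.
Travel time t = 5.44e+04 m / 0.85 m/s = 6.4e+04 s = 0.7407 d.
C = 0.008883·exp(−0.13·0.7407) = 0.008883·0.9082 = 0.008067 mg/L.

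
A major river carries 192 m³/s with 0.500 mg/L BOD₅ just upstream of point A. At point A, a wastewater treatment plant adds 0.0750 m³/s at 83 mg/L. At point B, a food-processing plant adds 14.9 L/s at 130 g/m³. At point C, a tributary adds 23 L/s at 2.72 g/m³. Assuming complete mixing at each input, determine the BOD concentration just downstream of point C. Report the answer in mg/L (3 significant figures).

After input A: C = (192·0.5 + 0.075·83) / 192.1 = 0.5322 mg/L.
14.9 L/s = 0.0149 m³/s.
After input B: C = (192.1·0.5322 + 0.0149·130) / 192.1 = 0.5423 mg/L.
23 L/s = 0.023 m³/s.
After input C: C = (192.1·0.5423 + 0.023·2.72) / 192.1 = 0.5425 mg/L.

0.543 mg/L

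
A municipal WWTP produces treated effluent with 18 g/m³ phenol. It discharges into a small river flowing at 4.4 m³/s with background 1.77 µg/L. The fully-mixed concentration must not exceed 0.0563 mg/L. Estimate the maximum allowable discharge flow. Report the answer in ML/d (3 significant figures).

1.16 ML/d

1.77 µg/L = 0.00177 mg/L.
Mass balance at complete mixing: C_std·(Q_w + Q_r) = Q_w·C_e + Q_r·C_b.
Rearranging, Q_w = Q_r·(C_std − C_b)/(C_e − C_std) = 4.4·(0.0563 − 0.00177) / (18 − 0.0563) = 0.01337 m³/s.
= 1.155 ML/d.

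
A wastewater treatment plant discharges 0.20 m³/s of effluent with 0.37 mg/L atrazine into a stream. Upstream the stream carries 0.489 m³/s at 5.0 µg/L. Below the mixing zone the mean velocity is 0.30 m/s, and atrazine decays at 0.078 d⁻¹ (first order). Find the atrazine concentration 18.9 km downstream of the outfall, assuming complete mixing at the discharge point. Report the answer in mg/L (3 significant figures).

0.105 mg/L

5.0 µg/L = 0.005 mg/L.
After complete mixing, C₀ = (0.2·0.37 + 0.489·0.005) / 0.689 = 0.111 mg/L.
Travel time t = 1.89e+04 m / 0.30 m/s = 6.3e+04 s = 0.7292 d.
C = 0.111·exp(−0.078·0.7292) = 0.111·0.9447 = 0.1048 mg/L.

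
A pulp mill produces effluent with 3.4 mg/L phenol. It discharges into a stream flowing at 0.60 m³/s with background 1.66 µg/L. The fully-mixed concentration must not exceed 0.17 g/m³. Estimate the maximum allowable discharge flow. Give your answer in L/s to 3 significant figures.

1.66 µg/L = 0.00166 mg/L.
Mass balance at complete mixing: C_std·(Q_w + Q_r) = Q_w·C_e + Q_r·C_b.
Rearranging, Q_w = Q_r·(C_std − C_b)/(C_e − C_std) = 0.60·(0.17 − 0.00166) / (3.4 − 0.17) = 0.03127 m³/s.
= 31.27 L/s.

31.3 L/s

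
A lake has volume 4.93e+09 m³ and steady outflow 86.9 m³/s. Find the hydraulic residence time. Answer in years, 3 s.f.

Q = 86.9 m³/s × 3.156e+07 s/yr = 2.742e+09 m³/yr.
Hydraulic residence time τ = V/Q = 4.93e+09/2.742e+09 = 1.798 yr.

1.80 yr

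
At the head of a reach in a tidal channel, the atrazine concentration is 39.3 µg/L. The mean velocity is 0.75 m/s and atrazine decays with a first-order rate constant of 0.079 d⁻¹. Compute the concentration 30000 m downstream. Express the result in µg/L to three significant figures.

Travel time t = 30000 m / 0.75 m/s = 3e+04/0.75 = 4e+04 s = 0.463 d.
First-order decay: C = 39.3·exp(−0.079·0.463) = 39.3·0.9641 = 37.89 µg/L.

37.9 µg/L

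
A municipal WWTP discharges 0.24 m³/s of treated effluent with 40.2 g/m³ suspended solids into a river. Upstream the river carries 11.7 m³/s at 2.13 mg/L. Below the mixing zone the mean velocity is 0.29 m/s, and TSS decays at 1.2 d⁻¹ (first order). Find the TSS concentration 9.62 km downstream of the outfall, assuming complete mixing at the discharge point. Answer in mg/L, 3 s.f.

1.83 mg/L

After complete mixing, C₀ = (0.24·40.2 + 11.7·2.13) / 11.94 = 2.895 mg/L.
Travel time t = 9620 m / 0.29 m/s = 3.317e+04 s = 0.3839 d.
C = 2.895·exp(−1.2·0.3839) = 2.895·0.6308 = 1.826 mg/L.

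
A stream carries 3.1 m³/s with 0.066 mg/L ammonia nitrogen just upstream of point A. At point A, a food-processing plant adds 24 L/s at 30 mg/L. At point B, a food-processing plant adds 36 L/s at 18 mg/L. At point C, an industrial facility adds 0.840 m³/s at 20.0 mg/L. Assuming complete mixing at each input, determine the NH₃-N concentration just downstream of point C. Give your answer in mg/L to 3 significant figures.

4.59 mg/L

24 L/s = 0.024 m³/s.
After input A: C = (3.1·0.066 + 0.024·30) / 3.124 = 0.296 mg/L.
36 L/s = 0.036 m³/s.
After input B: C = (3.124·0.296 + 0.036·18) / 3.16 = 0.4977 mg/L.
After input C: C = (3.16·0.4977 + 0.84·20) / 4 = 4.593 mg/L.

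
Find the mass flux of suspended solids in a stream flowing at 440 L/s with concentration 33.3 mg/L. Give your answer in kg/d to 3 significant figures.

440 L/s = 0.44 m³/s.
Mass flux = Q·C = 0.44 m³/s × 33.3 g/m³ = 14.65 g/s.
= 14.65 g/s × 86.4 = 1266 kg/d.

1270 kg/d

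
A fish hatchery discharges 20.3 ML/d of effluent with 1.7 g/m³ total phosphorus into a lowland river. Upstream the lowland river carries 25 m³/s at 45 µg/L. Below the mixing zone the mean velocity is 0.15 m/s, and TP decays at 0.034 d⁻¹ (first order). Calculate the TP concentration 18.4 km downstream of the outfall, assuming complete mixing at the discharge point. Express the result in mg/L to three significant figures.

0.0576 mg/L

20.3 ML/d = 0.235 m³/s.
45 µg/L = 0.045 mg/L.
After complete mixing, C₀ = (0.235·1.7 + 25·0.045) / 25.23 = 0.06041 mg/L.
Travel time t = 1.84e+04 m / 0.15 m/s = 1.227e+05 s = 1.42 d.
C = 0.06041·exp(−0.034·1.42) = 0.06041·0.9529 = 0.05756 mg/L.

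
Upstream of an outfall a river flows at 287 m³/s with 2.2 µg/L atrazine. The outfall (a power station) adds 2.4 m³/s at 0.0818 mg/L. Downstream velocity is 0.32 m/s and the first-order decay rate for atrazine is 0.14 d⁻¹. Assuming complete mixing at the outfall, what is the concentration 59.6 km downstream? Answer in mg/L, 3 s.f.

0.00212 mg/L

2.2 µg/L = 0.0022 mg/L.
After complete mixing, C₀ = (2.4·0.0818 + 287·0.0022) / 289.4 = 0.00286 mg/L.
Travel time t = 5.96e+04 m / 0.32 m/s = 1.862e+05 s = 2.156 d.
C = 0.00286·exp(−0.14·2.156) = 0.00286·0.7395 = 0.002115 mg/L.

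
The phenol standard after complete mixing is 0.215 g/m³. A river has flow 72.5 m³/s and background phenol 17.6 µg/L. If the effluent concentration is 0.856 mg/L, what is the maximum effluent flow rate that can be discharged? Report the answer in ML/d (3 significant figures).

1930 ML/d

17.6 µg/L = 0.0176 mg/L.
Mass balance at complete mixing: C_std·(Q_w + Q_r) = Q_w·C_e + Q_r·C_b.
Rearranging, Q_w = Q_r·(C_std − C_b)/(C_e − C_std) = 72.5·(0.215 − 0.0176) / (0.856 − 0.215) = 22.33 m³/s.
= 1929 ML/d.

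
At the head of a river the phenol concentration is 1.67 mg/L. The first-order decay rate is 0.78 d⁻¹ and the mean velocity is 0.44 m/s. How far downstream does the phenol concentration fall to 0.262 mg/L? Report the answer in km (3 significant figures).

90.3 km

From C = C₀·e^(−kt), t = ln(C₀/C)/k = ln(1.67/0.262)/0.78 = 1.852/0.78 = 2.375 d.
Distance = v·t = 0.44 m/s × 2.052e+05 s = 9.028e+04 m = 90.28 km.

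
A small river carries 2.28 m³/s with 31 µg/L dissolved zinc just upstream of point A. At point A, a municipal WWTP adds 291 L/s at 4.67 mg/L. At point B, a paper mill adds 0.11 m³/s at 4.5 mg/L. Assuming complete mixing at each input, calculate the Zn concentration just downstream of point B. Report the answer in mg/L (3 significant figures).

0.718 mg/L

31 µg/L = 0.031 mg/L.
291 L/s = 0.291 m³/s.
After input A: C = (2.28·0.031 + 0.291·4.67) / 2.571 = 0.5561 mg/L.
After input B: C = (2.571·0.5561 + 0.11·4.5) / 2.681 = 0.7179 mg/L.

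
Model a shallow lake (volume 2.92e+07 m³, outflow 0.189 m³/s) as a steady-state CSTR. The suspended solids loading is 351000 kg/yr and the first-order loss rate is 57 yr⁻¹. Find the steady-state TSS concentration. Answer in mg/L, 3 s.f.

0.210 mg/L

Outflow Q = 0.189 m³/s × 3.156e+07 s/yr = 5.964e+06 m³/yr.
Steady-state CSTR mass balance: W = Q·C + k·V·C, so C = W/(Q + kV).
Q + kV = 5.964e+06 + 57·2.92e+07 = 1.67e+09 m³/yr.
C = 351000/1.67e+09 = 0.0002101 kg/m³ = 0.2101 mg/L.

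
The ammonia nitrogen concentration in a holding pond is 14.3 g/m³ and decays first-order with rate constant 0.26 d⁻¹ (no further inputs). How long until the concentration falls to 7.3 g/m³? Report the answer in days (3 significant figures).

t = ln(C₀/C)/k = ln(14.3/7.3)/0.26 = 0.6724/0.26 = 2.586 d.

2.59 d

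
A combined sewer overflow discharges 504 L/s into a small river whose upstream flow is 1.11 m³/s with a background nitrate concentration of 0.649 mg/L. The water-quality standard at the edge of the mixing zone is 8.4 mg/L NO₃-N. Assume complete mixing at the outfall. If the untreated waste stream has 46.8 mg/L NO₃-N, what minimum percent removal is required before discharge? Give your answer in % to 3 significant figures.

504 L/s = 0.504 m³/s.
Mass balance: 8.4·1.614 = 0.504·Cₑ + 1.11·0.649.
Cₑ = (13.56 − 0.7204) / 0.504 = 25.47 mg/L.
Required removal = 1 − 25.47/46.8 = 45.58 %.

45.6 %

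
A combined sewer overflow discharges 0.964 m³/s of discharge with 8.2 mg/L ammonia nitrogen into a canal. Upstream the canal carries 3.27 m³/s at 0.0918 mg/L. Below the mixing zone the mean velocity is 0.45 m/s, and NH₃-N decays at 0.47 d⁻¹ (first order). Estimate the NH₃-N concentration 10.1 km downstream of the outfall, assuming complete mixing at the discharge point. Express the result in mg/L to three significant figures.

After complete mixing, C₀ = (0.964·8.2 + 3.27·0.0918) / 4.234 = 1.938 mg/L.
Travel time t = 1.01e+04 m / 0.45 m/s = 2.244e+04 s = 0.2598 d.
C = 1.938·exp(−0.47·0.2598) = 1.938·0.8851 = 1.715 mg/L.

1.72 mg/L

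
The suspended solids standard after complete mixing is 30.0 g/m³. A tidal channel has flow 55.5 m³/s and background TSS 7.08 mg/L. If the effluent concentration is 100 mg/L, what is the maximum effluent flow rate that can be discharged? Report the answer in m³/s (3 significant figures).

18.2 m³/s

Mass balance at complete mixing: C_std·(Q_w + Q_r) = Q_w·C_e + Q_r·C_b.
Rearranging, Q_w = Q_r·(C_std − C_b)/(C_e − C_std) = 55.5·(30 − 7.08) / (100 − 30) = 18.17 m³/s.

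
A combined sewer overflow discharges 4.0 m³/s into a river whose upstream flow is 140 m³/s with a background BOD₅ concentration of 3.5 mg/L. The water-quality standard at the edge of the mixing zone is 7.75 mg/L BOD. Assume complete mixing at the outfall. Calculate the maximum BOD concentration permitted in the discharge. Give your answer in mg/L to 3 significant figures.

Mass balance: 7.75·144 = 4·Cₑ + 140·3.5.
Cₑ = (1116 − 490) / 4 = 156.5 mg/L.

156 mg/L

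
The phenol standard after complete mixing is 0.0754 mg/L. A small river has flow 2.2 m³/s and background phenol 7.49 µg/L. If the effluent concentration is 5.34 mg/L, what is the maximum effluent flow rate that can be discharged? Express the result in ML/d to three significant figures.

2.45 ML/d

7.49 µg/L = 0.00749 mg/L.
Mass balance at complete mixing: C_std·(Q_w + Q_r) = Q_w·C_e + Q_r·C_b.
Rearranging, Q_w = Q_r·(C_std − C_b)/(C_e − C_std) = 2.2·(0.0754 − 0.00749) / (5.34 − 0.0754) = 0.02838 m³/s.
= 2.452 ML/d.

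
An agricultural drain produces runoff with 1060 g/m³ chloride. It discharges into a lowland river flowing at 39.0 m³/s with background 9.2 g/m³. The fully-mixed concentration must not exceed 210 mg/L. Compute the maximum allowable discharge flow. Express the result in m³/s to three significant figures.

Mass balance at complete mixing: C_std·(Q_w + Q_r) = Q_w·C_e + Q_r·C_b.
Rearranging, Q_w = Q_r·(C_std − C_b)/(C_e − C_std) = 39.0·(210 − 9.2) / (1060 − 210) = 9.213 m³/s.

9.21 m³/s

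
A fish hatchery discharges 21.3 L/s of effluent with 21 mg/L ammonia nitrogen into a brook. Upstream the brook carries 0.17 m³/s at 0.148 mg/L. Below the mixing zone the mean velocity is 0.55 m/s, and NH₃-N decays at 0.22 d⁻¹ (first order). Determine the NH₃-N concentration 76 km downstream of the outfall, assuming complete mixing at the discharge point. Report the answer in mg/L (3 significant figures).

1.74 mg/L

21.3 L/s = 0.0213 m³/s.
After complete mixing, C₀ = (0.0213·21 + 0.17·0.148) / 0.1913 = 2.47 mg/L.
Travel time t = 7.6e+04 m / 0.55 m/s = 1.382e+05 s = 1.599 d.
C = 2.47·exp(−0.22·1.599) = 2.47·0.7034 = 1.737 mg/L.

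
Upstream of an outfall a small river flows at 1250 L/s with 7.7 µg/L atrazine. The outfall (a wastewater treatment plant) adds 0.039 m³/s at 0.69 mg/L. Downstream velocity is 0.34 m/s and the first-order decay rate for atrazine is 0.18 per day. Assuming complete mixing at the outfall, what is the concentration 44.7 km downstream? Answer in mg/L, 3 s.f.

1250 L/s = 1.25 m³/s.
7.7 µg/L = 0.0077 mg/L.
After complete mixing, C₀ = (0.039·0.69 + 1.25·0.0077) / 1.289 = 0.02834 mg/L.
Travel time t = 4.47e+04 m / 0.34 m/s = 1.315e+05 s = 1.522 d.
C = 0.02834·exp(−0.18·1.522) = 0.02834·0.7604 = 0.02155 mg/L.

0.0216 mg/L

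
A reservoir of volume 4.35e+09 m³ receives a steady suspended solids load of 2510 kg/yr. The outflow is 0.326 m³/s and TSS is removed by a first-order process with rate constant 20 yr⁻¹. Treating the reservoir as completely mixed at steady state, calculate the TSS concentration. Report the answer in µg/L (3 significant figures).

Outflow Q = 0.326 m³/s × 3.156e+07 s/yr = 1.029e+07 m³/yr.
Steady-state CSTR mass balance: W = Q·C + k·V·C, so C = W/(Q + kV).
Q + kV = 1.029e+07 + 20·4.35e+09 = 8.701e+10 m³/yr.
C = 2510/8.701e+10 = 2.885e-08 kg/m³ = 2.885e-05 mg/L = 0.02885 µg/L.

0.0288 µg/L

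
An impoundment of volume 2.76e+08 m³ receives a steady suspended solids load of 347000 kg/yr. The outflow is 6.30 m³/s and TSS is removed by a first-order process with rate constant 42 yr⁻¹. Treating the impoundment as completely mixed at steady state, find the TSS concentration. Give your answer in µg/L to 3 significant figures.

29.4 µg/L

Outflow Q = 6.30 m³/s × 3.156e+07 s/yr = 1.988e+08 m³/yr.
Steady-state CSTR mass balance: W = Q·C + k·V·C, so C = W/(Q + kV).
Q + kV = 1.988e+08 + 42·2.76e+08 = 1.179e+10 m³/yr.
C = 347000/1.179e+10 = 2.943e-05 kg/m³ = 0.02943 mg/L = 29.43 µg/L.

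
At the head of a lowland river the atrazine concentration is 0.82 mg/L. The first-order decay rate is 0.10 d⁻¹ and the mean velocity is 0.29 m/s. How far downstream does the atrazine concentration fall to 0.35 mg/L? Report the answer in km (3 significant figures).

From C = C₀·e^(−kt), t = ln(C₀/C)/k = ln(0.82/0.35)/0.10 = 0.8514/0.10 = 8.514 d.
Distance = v·t = 0.29 m/s × 7.356e+05 s = 2.133e+05 m = 213.3 km.

213 km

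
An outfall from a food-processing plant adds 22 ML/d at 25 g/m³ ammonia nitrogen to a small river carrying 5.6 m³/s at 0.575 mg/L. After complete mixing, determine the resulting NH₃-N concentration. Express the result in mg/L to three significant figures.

1.64 mg/L

22 ML/d = 0.2546 m³/s.
Flow-weighted mixing gives C = (0.2546·25 + 5.6·0.575) / (0.2546 + 5.6) = 9.586/5.855 = 1.637 mg/L.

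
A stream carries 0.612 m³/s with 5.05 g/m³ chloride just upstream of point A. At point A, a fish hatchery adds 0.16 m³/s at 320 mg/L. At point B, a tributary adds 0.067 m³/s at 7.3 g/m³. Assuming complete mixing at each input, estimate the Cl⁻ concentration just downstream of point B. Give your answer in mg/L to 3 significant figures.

65.3 mg/L

After input A: C = (0.612·5.05 + 0.16·320) / 0.772 = 70.32 mg/L.
After input B: C = (0.772·70.32 + 0.067·7.3) / 0.839 = 65.29 mg/L.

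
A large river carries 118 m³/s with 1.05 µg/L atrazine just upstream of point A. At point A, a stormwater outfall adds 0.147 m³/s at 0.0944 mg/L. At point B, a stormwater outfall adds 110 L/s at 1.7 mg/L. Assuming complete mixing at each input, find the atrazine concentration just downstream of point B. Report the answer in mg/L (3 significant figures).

0.00275 mg/L

1.05 µg/L = 0.00105 mg/L.
After input A: C = (118·0.00105 + 0.147·0.0944) / 118.1 = 0.001166 mg/L.
110 L/s = 0.11 m³/s.
After input B: C = (118.1·0.001166 + 0.11·1.7) / 118.3 = 0.002746 mg/L.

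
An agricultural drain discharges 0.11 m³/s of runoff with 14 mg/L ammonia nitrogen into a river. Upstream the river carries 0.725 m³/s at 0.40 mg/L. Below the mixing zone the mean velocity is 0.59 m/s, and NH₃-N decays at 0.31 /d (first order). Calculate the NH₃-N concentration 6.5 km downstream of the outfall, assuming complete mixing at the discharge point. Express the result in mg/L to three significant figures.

2.11 mg/L

After complete mixing, C₀ = (0.11·14 + 0.725·0.4) / 0.835 = 2.192 mg/L.
Travel time t = 6500 m / 0.59 m/s = 1.102e+04 s = 0.1275 d.
C = 2.192·exp(−0.31·0.1275) = 2.192·0.9612 = 2.107 mg/L.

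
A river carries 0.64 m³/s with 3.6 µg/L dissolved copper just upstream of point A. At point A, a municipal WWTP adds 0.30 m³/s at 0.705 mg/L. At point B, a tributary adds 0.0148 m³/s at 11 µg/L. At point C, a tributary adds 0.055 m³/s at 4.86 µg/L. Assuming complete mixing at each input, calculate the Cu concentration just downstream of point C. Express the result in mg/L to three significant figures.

0.212 mg/L

3.6 µg/L = 0.0036 mg/L.
After input A: C = (0.64·0.0036 + 0.3·0.705) / 0.94 = 0.2275 mg/L.
11 µg/L = 0.011 mg/L.
After input B: C = (0.94·0.2275 + 0.0148·0.011) / 0.9548 = 0.2241 mg/L.
4.86 µg/L = 0.00486 mg/L.
After input C: C = (0.9548·0.2241 + 0.055·0.00486) / 1.01 = 0.2122 mg/L.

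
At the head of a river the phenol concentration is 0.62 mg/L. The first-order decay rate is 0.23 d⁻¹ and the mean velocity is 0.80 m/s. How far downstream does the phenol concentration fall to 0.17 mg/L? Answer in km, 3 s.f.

From C = C₀·e^(−kt), t = ln(C₀/C)/k = ln(0.62/0.17)/0.23 = 1.294/0.23 = 5.626 d.
Distance = v·t = 0.80 m/s × 4.861e+05 s = 3.889e+05 m = 388.9 km.

389 km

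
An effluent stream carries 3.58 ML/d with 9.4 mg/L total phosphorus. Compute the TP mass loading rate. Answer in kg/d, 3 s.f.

3.58 ML/d = 0.04144 m³/s.
Mass flux = Q·C = 0.04144 m³/s × 9.4 g/m³ = 0.3895 g/s.
= 0.3895 g/s × 86.4 = 33.65 kg/d.

33.7 kg/d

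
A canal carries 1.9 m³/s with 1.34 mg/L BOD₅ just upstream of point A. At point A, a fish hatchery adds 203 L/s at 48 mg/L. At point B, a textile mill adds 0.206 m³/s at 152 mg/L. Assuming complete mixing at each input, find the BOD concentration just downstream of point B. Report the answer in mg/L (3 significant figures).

18.9 mg/L

203 L/s = 0.203 m³/s.
After input A: C = (1.9·1.34 + 0.203·48) / 2.103 = 5.844 mg/L.
After input B: C = (2.103·5.844 + 0.206·152) / 2.309 = 18.88 mg/L.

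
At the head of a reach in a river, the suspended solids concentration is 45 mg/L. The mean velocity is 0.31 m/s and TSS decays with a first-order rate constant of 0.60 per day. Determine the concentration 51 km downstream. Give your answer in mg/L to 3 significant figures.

14.4 mg/L

Travel time t = 51 km / 0.31 m/s = 5.1e+04/0.31 = 1.645e+05 s = 1.904 d.
First-order decay: C = 45·exp(−0.60·1.904) = 45·0.319 = 14.36 mg/L.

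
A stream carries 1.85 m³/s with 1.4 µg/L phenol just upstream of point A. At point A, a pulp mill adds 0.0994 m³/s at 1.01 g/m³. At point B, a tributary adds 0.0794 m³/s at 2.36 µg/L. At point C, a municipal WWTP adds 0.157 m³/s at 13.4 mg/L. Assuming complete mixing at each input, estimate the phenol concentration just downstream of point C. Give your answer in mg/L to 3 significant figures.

1.4 µg/L = 0.0014 mg/L.
After input A: C = (1.85·0.0014 + 0.0994·1.01) / 1.949 = 0.05283 mg/L.
2.36 µg/L = 0.00236 mg/L.
After input B: C = (1.949·0.05283 + 0.0794·0.00236) / 2.029 = 0.05085 mg/L.
After input C: C = (2.029·0.05085 + 0.157·13.4) / 2.186 = 1.01 mg/L.

1.01 mg/L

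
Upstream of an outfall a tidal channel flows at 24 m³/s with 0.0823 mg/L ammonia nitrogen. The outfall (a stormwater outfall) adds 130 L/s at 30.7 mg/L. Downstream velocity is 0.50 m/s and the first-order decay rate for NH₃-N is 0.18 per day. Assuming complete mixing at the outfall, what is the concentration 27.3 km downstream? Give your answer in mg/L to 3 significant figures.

0.221 mg/L

130 L/s = 0.13 m³/s.
After complete mixing, C₀ = (0.13·30.7 + 24·0.0823) / 24.13 = 0.2473 mg/L.
Travel time t = 2.73e+04 m / 0.50 m/s = 5.46e+04 s = 0.6319 d.
C = 0.2473·exp(−0.18·0.6319) = 0.2473·0.8925 = 0.2207 mg/L.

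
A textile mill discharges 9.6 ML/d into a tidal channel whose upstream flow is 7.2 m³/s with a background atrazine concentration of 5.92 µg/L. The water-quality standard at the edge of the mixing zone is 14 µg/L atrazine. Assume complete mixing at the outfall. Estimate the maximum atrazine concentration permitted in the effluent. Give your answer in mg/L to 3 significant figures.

9.6 ML/d = 0.1111 m³/s.
5.92 µg/L = 0.00592 mg/L.
14 µg/L = 0.014 mg/L.
Mass balance: 0.014·7.311 = 0.1111·Cₑ + 7.2·0.00592.
Cₑ = (0.1024 − 0.04262) / 0.1111 = 0.5376 mg/L.

0.538 mg/L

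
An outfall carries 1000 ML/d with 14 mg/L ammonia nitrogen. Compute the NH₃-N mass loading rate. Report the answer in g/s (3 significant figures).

162 g/s

1000 ML/d = 11.57 m³/s.
Mass flux = Q·C = 11.57 m³/s × 14 g/m³ = 162 g/s.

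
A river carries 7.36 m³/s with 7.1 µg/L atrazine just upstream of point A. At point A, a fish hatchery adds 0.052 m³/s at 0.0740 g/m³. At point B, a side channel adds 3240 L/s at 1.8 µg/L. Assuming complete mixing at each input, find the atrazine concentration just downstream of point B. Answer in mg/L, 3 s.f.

0.00581 mg/L

7.1 µg/L = 0.0071 mg/L.
After input A: C = (7.36·0.0071 + 0.052·0.074) / 7.412 = 0.007569 mg/L.
3240 L/s = 3.24 m³/s.
1.8 µg/L = 0.0018 mg/L.
After input B: C = (7.412·0.007569 + 3.24·0.0018) / 10.65 = 0.005814 mg/L.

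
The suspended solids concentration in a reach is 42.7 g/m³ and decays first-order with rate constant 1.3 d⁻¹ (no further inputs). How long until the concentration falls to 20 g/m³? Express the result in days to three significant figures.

t = ln(C₀/C)/k = ln(42.7/20)/1.3 = 0.7585/1.3 = 0.5834 d.

0.583 d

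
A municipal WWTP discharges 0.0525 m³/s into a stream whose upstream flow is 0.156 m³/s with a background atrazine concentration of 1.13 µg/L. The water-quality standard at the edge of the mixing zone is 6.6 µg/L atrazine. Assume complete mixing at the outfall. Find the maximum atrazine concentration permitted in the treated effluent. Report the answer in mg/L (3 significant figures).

0.0229 mg/L

1.13 µg/L = 0.00113 mg/L.
6.6 µg/L = 0.0066 mg/L.
Mass balance: 0.0066·0.2085 = 0.0525·Cₑ + 0.156·0.00113.
Cₑ = (0.001376 − 0.0001763) / 0.0525 = 0.02285 mg/L.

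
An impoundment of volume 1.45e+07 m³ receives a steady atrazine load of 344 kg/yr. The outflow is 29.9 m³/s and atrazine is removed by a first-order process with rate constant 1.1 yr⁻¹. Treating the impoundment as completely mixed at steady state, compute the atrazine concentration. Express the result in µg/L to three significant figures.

Outflow Q = 29.9 m³/s × 3.156e+07 s/yr = 9.436e+08 m³/yr.
Steady-state CSTR mass balance: W = Q·C + k·V·C, so C = W/(Q + kV).
Q + kV = 9.436e+08 + 1.1·1.45e+07 = 9.595e+08 m³/yr.
C = 344/9.595e+08 = 3.585e-07 kg/m³ = 0.0003585 mg/L = 0.3585 µg/L.

0.359 µg/L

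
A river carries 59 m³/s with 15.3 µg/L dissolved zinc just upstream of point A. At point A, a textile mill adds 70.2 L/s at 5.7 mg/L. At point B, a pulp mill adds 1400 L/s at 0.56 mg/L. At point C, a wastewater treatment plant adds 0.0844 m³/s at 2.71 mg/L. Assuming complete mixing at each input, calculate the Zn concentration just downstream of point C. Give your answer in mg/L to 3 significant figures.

15.3 µg/L = 0.0153 mg/L.
70.2 L/s = 0.0702 m³/s.
After input A: C = (59·0.0153 + 0.0702·5.7) / 59.07 = 0.02206 mg/L.
1400 L/s = 1.4 m³/s.
After input B: C = (59.07·0.02206 + 1.4·0.56) / 60.47 = 0.03451 mg/L.
After input C: C = (60.47·0.03451 + 0.0844·2.71) / 60.55 = 0.03824 mg/L.

0.0382 mg/L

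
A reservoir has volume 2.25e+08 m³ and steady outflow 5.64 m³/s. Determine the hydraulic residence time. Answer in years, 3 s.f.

Q = 5.64 m³/s × 3.156e+07 s/yr = 1.78e+08 m³/yr.
Hydraulic residence time τ = V/Q = 2.25e+08/1.78e+08 = 1.264 yr.

1.26 yr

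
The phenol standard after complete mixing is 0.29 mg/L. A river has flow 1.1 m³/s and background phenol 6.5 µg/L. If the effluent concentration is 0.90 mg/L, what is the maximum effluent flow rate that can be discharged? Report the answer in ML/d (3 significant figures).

44.2 ML/d

6.5 µg/L = 0.0065 mg/L.
Mass balance at complete mixing: C_std·(Q_w + Q_r) = Q_w·C_e + Q_r·C_b.
Rearranging, Q_w = Q_r·(C_std − C_b)/(C_e − C_std) = 1.1·(0.29 − 0.0065) / (0.9 − 0.29) = 0.5112 m³/s.
= 44.17 ML/d.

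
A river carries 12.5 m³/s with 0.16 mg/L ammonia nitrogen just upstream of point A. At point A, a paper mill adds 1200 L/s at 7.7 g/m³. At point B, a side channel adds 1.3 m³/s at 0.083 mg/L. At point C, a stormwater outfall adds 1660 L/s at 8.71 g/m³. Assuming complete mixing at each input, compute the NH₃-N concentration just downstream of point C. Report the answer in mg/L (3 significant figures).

1200 L/s = 1.2 m³/s.
After input A: C = (12.5·0.16 + 1.2·7.7) / 13.7 = 0.8204 mg/L.
After input B: C = (13.7·0.8204 + 1.3·0.083) / 15 = 0.7565 mg/L.
1660 L/s = 1.66 m³/s.
After input C: C = (15·0.7565 + 1.66·8.71) / 16.66 = 1.549 mg/L.

1.55 mg/L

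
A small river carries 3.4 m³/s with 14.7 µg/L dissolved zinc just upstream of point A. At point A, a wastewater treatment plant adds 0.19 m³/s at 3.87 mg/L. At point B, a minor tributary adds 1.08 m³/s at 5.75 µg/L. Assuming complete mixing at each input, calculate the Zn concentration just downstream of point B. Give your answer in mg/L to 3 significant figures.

14.7 µg/L = 0.0147 mg/L.
After input A: C = (3.4·0.0147 + 0.19·3.87) / 3.59 = 0.2187 mg/L.
5.75 µg/L = 0.00575 mg/L.
After input B: C = (3.59·0.2187 + 1.08·0.00575) / 4.67 = 0.1695 mg/L.

0.169 mg/L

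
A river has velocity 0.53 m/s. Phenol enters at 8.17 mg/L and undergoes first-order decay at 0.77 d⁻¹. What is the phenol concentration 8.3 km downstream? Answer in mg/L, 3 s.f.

7.11 mg/L

Travel time t = 8.3 km / 0.53 m/s = 8300/0.53 = 1.566e+04 s = 0.1813 d.
First-order decay: C = 8.17·exp(−0.77·0.1813) = 8.17·0.8697 = 7.106 mg/L.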